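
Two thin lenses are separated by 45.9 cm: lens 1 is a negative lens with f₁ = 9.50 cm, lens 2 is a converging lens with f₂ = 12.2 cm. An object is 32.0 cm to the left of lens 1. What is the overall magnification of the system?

f₁ = −9.50 cm (diverging).
Lens 1: 1/d_i1 = 1/(-9.50) − 1/(32.0) = -0.1365, so d_i1 = -7.325 cm; m₁ = −d_i1/d_o1 = +0.2289.
d_o2 = 45.9 − (-7.325) = 53.23 cm.
Lens 2: 1/d_i2 = 1/(12.2) − 1/(53.23) = 0.06318, so d_i2 = 15.83 cm; m₂ = −d_i2/d_o2 = -0.2973.
m = m₁·m₂ = (+0.2289)(-0.2973) = -0.0681.

m = -0.0681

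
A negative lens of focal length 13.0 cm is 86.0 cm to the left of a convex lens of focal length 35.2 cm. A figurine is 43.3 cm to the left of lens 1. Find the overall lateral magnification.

f₁ = −13.0 cm (diverging).
Lens 1: 1/d_i1 = 1/(-13.0) − 1/(43.3) = -0.1000, so d_i1 = -9.998 cm; m₁ = −d_i1/d_o1 = +0.2309.
d_o2 = 86.0 − (-9.998) = 96.00 cm.
Lens 2: 1/d_i2 = 1/(35.2) − 1/(96.00) = 0.01799, so d_i2 = 55.58 cm; m₂ = −d_i2/d_o2 = -0.5789.
m = m₁·m₂ = (+0.2309)(-0.5789) = -0.134.

m = -0.134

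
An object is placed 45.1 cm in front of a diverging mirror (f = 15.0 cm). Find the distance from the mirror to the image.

For a diverging mirror, f = -15.0 cm.
Mirror equation: 1/v = 1/f − 1/u = 1/(-15.00) − 1/(45.1) = -0.06667 − 0.02217 = -0.08884, so v = -11.3 cm.
The image is virtual, upright and reduced, behind the mirror.

11.3 cm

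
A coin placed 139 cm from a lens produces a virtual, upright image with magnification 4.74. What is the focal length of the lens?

f = 176 cm (converging)

m = −d_i/d_o ⇒ d_i = −m·d_o = −(+4.74)·(139) = -658.9 cm.
1/f = 1/d_o + 1/d_i = 1/(139) + 1/(-658.9) = 0.005677, so f = 176 cm.
Since f is positive, the lens is converging.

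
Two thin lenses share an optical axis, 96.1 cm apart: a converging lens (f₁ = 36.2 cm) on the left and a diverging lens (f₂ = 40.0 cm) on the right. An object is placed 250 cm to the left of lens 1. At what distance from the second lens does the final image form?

Lens 1: 1/d_i1 = 1/f₁ − 1/d_o1 = 1/(36.2) − 1/(250) = 0.02362, so d_i1 = 42.33 cm.
The intermediate image is 42.33 cm to the right of lens 1, which is 96.1 − (42.33) = 53.77 cm to the left of lens 2, so d_o2 = +53.77 cm.
Lens 2 is diverging, so f₂ = −40.0 cm.
Lens 2: 1/d_i2 = 1/f₂ − 1/d_o2 = 1/(-40.0) − 1/(53.77) = -0.04360, so d_i2 = -22.9 cm.
The final image is virtual, 22.9 cm to the left of lens 2 (overall magnification ≈ -0.072).

22.9 cm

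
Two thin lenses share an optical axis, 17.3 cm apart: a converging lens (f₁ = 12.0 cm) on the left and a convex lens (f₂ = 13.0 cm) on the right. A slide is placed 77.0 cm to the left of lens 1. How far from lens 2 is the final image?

Lens 1: 1/d_i1 = 1/f₁ − 1/d_o1 = 1/(12.0) − 1/(77.0) = 0.07035, so d_i1 = 14.22 cm.
The intermediate image is 14.22 cm to the right of lens 1, which is 17.3 − (14.22) = 3.080 cm to the left of lens 2, so d_o2 = +3.080 cm.
Lens 2: 1/d_i2 = 1/f₂ − 1/d_o2 = 1/(13.0) − 1/(3.080) = -0.2478, so d_i2 = -4.04 cm.
The final image is virtual, 4.04 cm to the left of lens 2 (overall magnification ≈ -0.24).

4.04 cm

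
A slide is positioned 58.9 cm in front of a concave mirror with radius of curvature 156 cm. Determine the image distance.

f = R/2 = 156/2 = 78.00 cm.
Mirror equation: 1/v = 1/f − 1/u = 1/(78.00) − 1/(58.9) = 0.01282 − 0.01698 = -0.004157, so v = -241 cm.
The image is virtual, upright and enlarged, behind the mirror.

241 cm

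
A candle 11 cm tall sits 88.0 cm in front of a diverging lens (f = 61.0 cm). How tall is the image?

4.50 cm

For a diverging lens, f = -61.0 cm.
1/d_i = 1/f − 1/d_o = 1/(-61.00) − 1/(88.0) = -0.02776, so d_i = -36.03 cm.
m = −d_i/d_o = +0.4094.
|h_i| = |m|·h_o = 0.4094 × 11 = 4.50 cm. The image is virtual, upright and reduced, on the same side as the object.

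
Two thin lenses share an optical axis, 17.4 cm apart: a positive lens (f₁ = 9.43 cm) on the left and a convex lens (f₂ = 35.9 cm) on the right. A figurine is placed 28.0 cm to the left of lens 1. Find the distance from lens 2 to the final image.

Lens 1: 1/d_i1 = 1/f₁ − 1/d_o1 = 1/(9.43) − 1/(28.0) = 0.07033, so d_i1 = 14.22 cm.
The intermediate image is 14.22 cm to the right of lens 1, which is 17.4 − (14.22) = 3.180 cm to the left of lens 2, so d_o2 = +3.180 cm.
Lens 2: 1/d_i2 = 1/f₂ − 1/d_o2 = 1/(35.9) − 1/(3.180) = -0.2866, so d_i2 = -3.49 cm.
The final image is virtual, 3.49 cm to the left of lens 2 (overall magnification ≈ -0.56).

3.49 cm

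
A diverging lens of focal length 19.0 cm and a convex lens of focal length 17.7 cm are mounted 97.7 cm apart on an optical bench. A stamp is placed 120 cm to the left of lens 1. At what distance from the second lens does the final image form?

Lens 1 is diverging, so f₁ = −19.0 cm.
Lens 1: 1/d_i1 = 1/f₁ − 1/d_o1 = 1/(-19.0) − 1/(120) = -0.06096, so d_i1 = -16.40 cm.
The intermediate image is 16.40 cm to the left of lens 1 (virtual), which is 97.7 − (-16.40) = 114.1 cm to the left of lens 2, so d_o2 = +114.1 cm.
Lens 2: 1/d_i2 = 1/f₂ − 1/d_o2 = 1/(17.7) − 1/(114.1) = 0.04773, so d_i2 = 20.9 cm.
The final image is real, 20.9 cm to the right of lens 2 (overall magnification ≈ -0.025).

20.9 cm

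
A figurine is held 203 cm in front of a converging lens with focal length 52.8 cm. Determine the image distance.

71.4 cm

Thin-lens equation: 1/s_i = 1/f − 1/s_o = 1/(52.80) − 1/(203) = 0.01894 − 0.004926 = 0.01401, so s_i = 71.4 cm.
The image is real, inverted and reduced, on the far side of the lens.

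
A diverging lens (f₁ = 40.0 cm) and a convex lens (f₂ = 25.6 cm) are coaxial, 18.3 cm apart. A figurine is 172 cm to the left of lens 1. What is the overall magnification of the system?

f₁ = −40.0 cm (diverging).
Lens 1: 1/d_i1 = 1/(-40.0) − 1/(172) = -0.03081, so d_i1 = -32.45 cm; m₁ = −d_i1/d_o1 = +0.1887.
d_o2 = 18.3 − (-32.45) = 50.75 cm.
Lens 2: 1/d_i2 = 1/(25.6) − 1/(50.75) = 0.01936, so d_i2 = 51.66 cm; m₂ = −d_i2/d_o2 = -1.018.
m = m₁·m₂ = (+0.1887)(-1.018) = -0.192.

m = -0.192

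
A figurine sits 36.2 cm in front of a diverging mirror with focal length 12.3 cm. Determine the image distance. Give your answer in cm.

For a diverging mirror, f = -12.3 cm.
Mirror equation: 1/v = 1/f − 1/u = 1/(-12.30) − 1/(36.2) = -0.08130 − 0.02762 = -0.1089, so v = -9.18 cm.
The image is virtual, upright and reduced, behind the mirror.

9.18 cm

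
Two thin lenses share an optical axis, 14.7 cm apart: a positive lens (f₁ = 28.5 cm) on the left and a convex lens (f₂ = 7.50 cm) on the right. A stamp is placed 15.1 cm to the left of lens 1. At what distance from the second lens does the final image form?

8.93 cm

Lens 1: 1/d_i1 = 1/f₁ − 1/d_o1 = 1/(28.5) − 1/(15.1) = -0.03114, so d_i1 = -32.12 cm.
The intermediate image is 32.12 cm to the left of lens 1 (virtual), which is 14.7 − (-32.12) = 46.82 cm to the left of lens 2, so d_o2 = +46.82 cm.
Lens 2: 1/d_i2 = 1/f₂ − 1/d_o2 = 1/(7.50) − 1/(46.82) = 0.1120, so d_i2 = 8.93 cm.
The final image is real, 8.93 cm to the right of lens 2 (overall magnification ≈ -0.41).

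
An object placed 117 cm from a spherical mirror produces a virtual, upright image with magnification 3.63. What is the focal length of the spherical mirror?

f = 161 cm (concave)

m = −d_i/d_o ⇒ d_i = −m·d_o = −(+3.63)·(117) = -424.7 cm.
1/f = 1/d_o + 1/d_i = 1/(117) + 1/(-424.7) = 0.006192, so f = 161 cm.
Since f is positive, the spherical mirror is concave.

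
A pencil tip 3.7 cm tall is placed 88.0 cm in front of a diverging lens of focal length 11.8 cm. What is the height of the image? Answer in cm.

For a diverging lens, f = -11.8 cm.
1/d_i = 1/f − 1/d_o = 1/(-11.80) − 1/(88.0) = -0.09611, so d_i = -10.40 cm.
m = −d_i/d_o = +0.1182.
|h_i| = |m|·h_o = 0.1182 × 3.7 = 0.437 cm. The image is virtual, upright and reduced, on the same side as the object.

0.437 cm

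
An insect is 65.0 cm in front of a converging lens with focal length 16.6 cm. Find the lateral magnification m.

m = -0.343

1/d_i = 1/f − 1/d_o = 1/(16.60) − 1/(65.0) = 0.04486, so d_i = 22.29 cm.
m = −d_i/d_o = −(22.29)/(65.0) = -0.343.
The image is real, inverted and reduced, on the far side of the lens.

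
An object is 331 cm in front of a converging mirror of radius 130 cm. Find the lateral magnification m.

m = -0.244

f = R/2 = 130/2 = 65.00 cm.
1/d_i = 1/f − 1/d_o = 1/(65.00) − 1/(331) = 0.01236, so d_i = 80.88 cm.
m = −d_i/d_o = −(80.88)/(331) = -0.244.
The image is real, inverted and reduced, in front of the mirror.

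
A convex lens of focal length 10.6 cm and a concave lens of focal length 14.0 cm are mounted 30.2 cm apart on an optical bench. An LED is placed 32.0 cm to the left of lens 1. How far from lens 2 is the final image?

7.09 cm

Lens 1: 1/d_i1 = 1/f₁ − 1/d_o1 = 1/(10.6) − 1/(32.0) = 0.06309, so d_i1 = 15.85 cm.
The intermediate image is 15.85 cm to the right of lens 1, which is 30.2 − (15.85) = 14.35 cm to the left of lens 2, so d_o2 = +14.35 cm.
Lens 2 is diverging, so f₂ = −14.0 cm.
Lens 2: 1/d_i2 = 1/f₂ − 1/d_o2 = 1/(-14.0) − 1/(14.35) = -0.1411, so d_i2 = -7.09 cm.
The final image is virtual, 7.09 cm to the left of lens 2 (overall magnification ≈ -0.24).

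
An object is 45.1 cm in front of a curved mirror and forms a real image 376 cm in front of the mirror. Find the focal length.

f = 40.3 cm (concave)

Real image ⇒ d_i = +376 cm.
1/f = 1/d_o + 1/d_i = 1/(45.1) + 1/(376) = 0.02483, so f = 40.3 cm.
Since f is positive, the curved mirror is concave.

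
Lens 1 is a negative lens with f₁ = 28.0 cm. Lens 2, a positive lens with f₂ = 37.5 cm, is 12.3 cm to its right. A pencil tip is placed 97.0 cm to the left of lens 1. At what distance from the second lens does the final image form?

368 cm

Lens 1 is diverging, so f₁ = −28.0 cm.
Lens 1: 1/d_i1 = 1/f₁ − 1/d_o1 = 1/(-28.0) − 1/(97.0) = -0.04602, so d_i1 = -21.73 cm.
The intermediate image is 21.73 cm to the left of lens 1 (virtual), which is 12.3 − (-21.73) = 34.03 cm to the left of lens 2, so d_o2 = +34.03 cm.
Lens 2: 1/d_i2 = 1/f₂ − 1/d_o2 = 1/(37.5) − 1/(34.03) = -0.002719, so d_i2 = -368 cm.
The final image is virtual, 368 cm to the left of lens 2 (overall magnification ≈ 2.4).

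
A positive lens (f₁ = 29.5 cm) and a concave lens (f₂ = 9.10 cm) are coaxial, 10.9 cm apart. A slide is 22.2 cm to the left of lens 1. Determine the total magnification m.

Lens 1: 1/d_i1 = 1/(29.5) − 1/(22.2) = -0.01115, so d_i1 = -89.71 cm; m₁ = −d_i1/d_o1 = +4.041.
d_o2 = 10.9 − (-89.71) = 100.6 cm.
f₂ = −9.10 cm (diverging).
Lens 2: 1/d_i2 = 1/(-9.10) − 1/(100.6) = -0.1198, so d_i2 = -8.345 cm; m₂ = −d_i2/d_o2 = +0.08295.
m = m₁·m₂ = (+4.041)(+0.08295) = +0.335.

m = +0.335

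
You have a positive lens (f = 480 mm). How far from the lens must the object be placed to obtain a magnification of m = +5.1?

386 mm

m = −d_i/d_o ⇒ d_i = −m·d_o.
1/f = 1/d_o + 1/d_i = 1/d_o − 1/(m·d_o) = (1 − 1/m)/d_o, so d_o = f(1 − 1/m) = (480.0)(1 − 1/(+5.1)) = 386 mm.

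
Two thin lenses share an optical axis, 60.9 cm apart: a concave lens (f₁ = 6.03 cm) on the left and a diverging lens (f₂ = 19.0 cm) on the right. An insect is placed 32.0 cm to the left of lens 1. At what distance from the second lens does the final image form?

Lens 1 is diverging, so f₁ = −6.03 cm.
Lens 1: 1/d_i1 = 1/f₁ − 1/d_o1 = 1/(-6.03) − 1/(32.0) = -0.1971, so d_i1 = -5.074 cm.
The intermediate image is 5.074 cm to the left of lens 1 (virtual), which is 60.9 − (-5.074) = 65.97 cm to the left of lens 2, so d_o2 = +65.97 cm.
Lens 2 is diverging, so f₂ = −19.0 cm.
Lens 2: 1/d_i2 = 1/f₂ − 1/d_o2 = 1/(-19.0) − 1/(65.97) = -0.06779, so d_i2 = -14.8 cm.
The final image is virtual, 14.8 cm to the left of lens 2 (overall magnification ≈ 0.035).

14.8 cm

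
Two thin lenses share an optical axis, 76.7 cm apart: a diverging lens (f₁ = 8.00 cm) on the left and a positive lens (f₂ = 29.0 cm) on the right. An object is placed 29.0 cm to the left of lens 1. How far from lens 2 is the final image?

44.6 cm

Lens 1 is diverging, so f₁ = −8.00 cm.
Lens 1: 1/d_i1 = 1/f₁ − 1/d_o1 = 1/(-8.00) − 1/(29.0) = -0.1595, so d_i1 = -6.270 cm.
The intermediate image is 6.270 cm to the left of lens 1 (virtual), which is 76.7 − (-6.270) = 82.97 cm to the left of lens 2, so d_o2 = +82.97 cm.
Lens 2: 1/d_i2 = 1/f₂ − 1/d_o2 = 1/(29.0) − 1/(82.97) = 0.02243, so d_i2 = 44.6 cm.
The final image is real, 44.6 cm to the right of lens 2 (overall magnification ≈ -0.12).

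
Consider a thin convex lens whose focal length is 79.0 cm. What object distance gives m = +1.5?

26.3 cm

m = −d_i/d_o ⇒ d_i = −m·d_o.
1/f = 1/d_o + 1/d_i = 1/d_o − 1/(m·d_o) = (1 − 1/m)/d_o, so d_o = f(1 − 1/m) = (79.00)(1 − 1/(+1.5)) = 26.3 cm.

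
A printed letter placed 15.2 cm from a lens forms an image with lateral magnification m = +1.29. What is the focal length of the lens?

f = 67.6 cm (converging)

m = −d_i/d_o ⇒ d_i = −m·d_o = −(+1.29)·(15.2) = -19.61 cm.
1/f = 1/d_o + 1/d_i = 1/(15.2) + 1/(-19.61) = 0.01480, so f = 67.6 cm.
Since f is positive, the lens is converging.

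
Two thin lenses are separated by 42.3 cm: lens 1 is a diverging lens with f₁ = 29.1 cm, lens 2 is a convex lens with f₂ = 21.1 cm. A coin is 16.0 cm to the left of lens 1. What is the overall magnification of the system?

m = -0.432

f₁ = −29.1 cm (diverging).
Lens 1: 1/d_i1 = 1/(-29.1) − 1/(16.0) = -0.09686, so d_i1 = -10.32 cm; m₁ = −d_i1/d_o1 = +0.6450.
d_o2 = 42.3 − (-10.32) = 52.62 cm.
Lens 2: 1/d_i2 = 1/(21.1) − 1/(52.62) = 0.02839, so d_i2 = 35.22 cm; m₂ = −d_i2/d_o2 = -0.6694.
m = m₁·m₂ = (+0.6450)(-0.6694) = -0.432.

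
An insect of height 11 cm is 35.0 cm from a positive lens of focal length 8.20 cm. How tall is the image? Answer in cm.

1/d_i = 1/f − 1/d_o = 1/(8.200) − 1/(35.0) = 0.09338, so d_i = 10.71 cm.
m = −d_i/d_o = -0.3060.
|h_i| = |m|·h_o = 0.3060 × 11 = 3.37 cm. The image is real, inverted and reduced, on the far side of the lens.

3.37 cm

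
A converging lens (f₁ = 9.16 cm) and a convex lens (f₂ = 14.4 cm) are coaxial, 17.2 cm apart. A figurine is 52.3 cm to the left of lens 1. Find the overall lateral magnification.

m = -0.368

Lens 1: 1/d_i1 = 1/(9.16) − 1/(52.3) = 0.09005, so d_i1 = 11.10 cm; m₁ = −d_i1/d_o1 = -0.2122.
d_o2 = 17.2 − (11.10) = 6.100 cm.
Lens 2: 1/d_i2 = 1/(14.4) − 1/(6.100) = -0.09449, so d_i2 = -10.58 cm; m₂ = −d_i2/d_o2 = +1.735.
m = m₁·m₂ = (-0.2122)(+1.735) = -0.368.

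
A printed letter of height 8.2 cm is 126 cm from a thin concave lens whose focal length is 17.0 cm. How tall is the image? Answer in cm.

For a concave lens, f = -17.0 cm.
1/d_i = 1/f − 1/d_o = 1/(-17.00) − 1/(126) = -0.06676, so d_i = -14.98 cm.
m = −d_i/d_o = +0.1189.
|h_i| = |m|·h_o = 0.1189 × 8.2 = 0.975 cm. The image is virtual, upright and reduced, on the same side as the object.

0.975 cm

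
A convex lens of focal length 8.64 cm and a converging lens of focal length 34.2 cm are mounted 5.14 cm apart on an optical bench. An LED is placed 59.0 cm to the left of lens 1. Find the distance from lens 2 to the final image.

4.35 cm

Lens 1: 1/d_i1 = 1/f₁ − 1/d_o1 = 1/(8.64) − 1/(59.0) = 0.09879, so d_i1 = 10.12 cm.
The intermediate image is 10.12 cm to the right of lens 1, which lies 4.980 cm to the right of lens 2 — a virtual object — so d_o2 = −4.980 cm.
Lens 2: 1/d_i2 = 1/f₂ − 1/d_o2 = 1/(34.2) − 1/(-4.980) = 0.2300, so d_i2 = 4.35 cm.
The final image is real, 4.35 cm to the right of lens 2 (overall magnification ≈ -0.15).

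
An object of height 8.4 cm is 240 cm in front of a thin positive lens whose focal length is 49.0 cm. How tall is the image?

1/d_i = 1/f − 1/d_o = 1/(49.00) − 1/(240) = 0.01624, so d_i = 61.57 cm.
m = −d_i/d_o = -0.2565.
|h_i| = |m|·h_o = 0.2565 × 8.4 = 2.15 cm. The image is real, inverted and reduced, on the far side of the lens.

2.15 cm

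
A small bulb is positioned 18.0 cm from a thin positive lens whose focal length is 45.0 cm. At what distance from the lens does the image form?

Lens equation: 1/s_i = 1/f − 1/s_o = 1/(45.00) − 1/(18.0) = 0.02222 − 0.05556 = -0.03333, so s_i = -30.0 cm.
The image is virtual, upright and enlarged, on the same side as the object.

30.0 cm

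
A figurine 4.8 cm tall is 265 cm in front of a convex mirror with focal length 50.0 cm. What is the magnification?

m = +0.159

For a convex mirror, f = -50.0 cm.
1/d_i = 1/f − 1/d_o = 1/(-50.00) − 1/(265) = -0.02377, so d_i = -42.06 cm.
m = −d_i/d_o = −(-42.06)/(265) = +0.159.
The image is virtual, upright and reduced, behind the mirror.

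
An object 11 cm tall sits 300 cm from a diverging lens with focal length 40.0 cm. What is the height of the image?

1.29 cm

For a diverging lens, f = -40.0 cm.
1/d_i = 1/f − 1/d_o = 1/(-40.00) − 1/(300) = -0.02833, so d_i = -35.29 cm.
m = −d_i/d_o = +0.1176.
|h_i| = |m|·h_o = 0.1176 × 11 = 1.29 cm. The image is virtual, upright and reduced, on the same side as the object.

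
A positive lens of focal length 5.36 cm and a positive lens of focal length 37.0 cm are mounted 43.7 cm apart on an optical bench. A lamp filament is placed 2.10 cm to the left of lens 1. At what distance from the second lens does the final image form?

172 cm

Lens 1: 1/d_i1 = 1/f₁ − 1/d_o1 = 1/(5.36) − 1/(2.10) = -0.2896, so d_i1 = -3.453 cm.
The intermediate image is 3.453 cm to the left of lens 1 (virtual), which is 43.7 − (-3.453) = 47.15 cm to the left of lens 2, so d_o2 = +47.15 cm.
Lens 2: 1/d_i2 = 1/f₂ − 1/d_o2 = 1/(37.0) − 1/(47.15) = 0.005818, so d_i2 = 172 cm.
The final image is real, 172 cm to the right of lens 2 (overall magnification ≈ -6.0).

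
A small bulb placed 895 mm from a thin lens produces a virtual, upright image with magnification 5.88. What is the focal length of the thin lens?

f = 1080 mm (converging)

m = −d_i/d_o ⇒ d_i = −m·d_o = −(+5.88)·(895) = -5263 mm.
1/f = 1/d_o + 1/d_i = 1/(895) + 1/(-5263) = 0.0009273, so f = 1080 mm.
Since f is positive, the thin lens is converging.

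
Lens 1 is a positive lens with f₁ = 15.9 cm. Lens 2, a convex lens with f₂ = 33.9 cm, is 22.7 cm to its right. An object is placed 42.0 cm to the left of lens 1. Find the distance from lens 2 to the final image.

Lens 1: 1/d_i1 = 1/f₁ − 1/d_o1 = 1/(15.9) − 1/(42.0) = 0.03908, so d_i1 = 25.59 cm.
The intermediate image is 25.59 cm to the right of lens 1, which lies 2.890 cm to the right of lens 2 — a virtual object — so d_o2 = −2.890 cm.
Lens 2: 1/d_i2 = 1/f₂ − 1/d_o2 = 1/(33.9) − 1/(-2.890) = 0.3755, so d_i2 = 2.66 cm.
The final image is real, 2.66 cm to the right of lens 2 (overall magnification ≈ -0.56).

2.66 cm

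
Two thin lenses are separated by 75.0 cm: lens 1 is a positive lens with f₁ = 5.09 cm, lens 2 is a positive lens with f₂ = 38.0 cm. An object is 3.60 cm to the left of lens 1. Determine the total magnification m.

m = -2.63

Lens 1: 1/d_i1 = 1/(5.09) − 1/(3.60) = -0.08131, so d_i1 = -12.30 cm; m₁ = −d_i1/d_o1 = +3.417.
d_o2 = 75.0 − (-12.30) = 87.30 cm.
Lens 2: 1/d_i2 = 1/(38.0) − 1/(87.30) = 0.01486, so d_i2 = 67.29 cm; m₂ = −d_i2/d_o2 = -0.7708.
m = m₁·m₂ = (+3.417)(-0.7708) = -2.63.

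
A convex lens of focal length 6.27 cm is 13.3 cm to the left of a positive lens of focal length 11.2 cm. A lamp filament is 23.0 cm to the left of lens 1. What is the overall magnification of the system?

m = -0.644

Lens 1: 1/d_i1 = 1/(6.27) − 1/(23.0) = 0.1160, so d_i1 = 8.620 cm; m₁ = −d_i1/d_o1 = -0.3748.
d_o2 = 13.3 − (8.620) = 4.680 cm.
Lens 2: 1/d_i2 = 1/(11.2) − 1/(4.680) = -0.1244, so d_i2 = -8.039 cm; m₂ = −d_i2/d_o2 = +1.718.
m = m₁·m₂ = (-0.3748)(+1.718) = -0.644.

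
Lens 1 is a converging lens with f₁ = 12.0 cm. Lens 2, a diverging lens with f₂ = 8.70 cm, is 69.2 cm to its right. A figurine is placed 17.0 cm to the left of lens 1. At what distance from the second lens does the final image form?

Lens 1: 1/d_i1 = 1/f₁ − 1/d_o1 = 1/(12.0) − 1/(17.0) = 0.02451, so d_i1 = 40.80 cm.
The intermediate image is 40.80 cm to the right of lens 1, which is 69.2 − (40.80) = 28.40 cm to the left of lens 2, so d_o2 = +28.40 cm.
Lens 2 is diverging, so f₂ = −8.70 cm.
Lens 2: 1/d_i2 = 1/f₂ − 1/d_o2 = 1/(-8.70) − 1/(28.40) = -0.1502, so d_i2 = -6.66 cm.
The final image is virtual, 6.66 cm to the left of lens 2 (overall magnification ≈ -0.56).

6.66 cm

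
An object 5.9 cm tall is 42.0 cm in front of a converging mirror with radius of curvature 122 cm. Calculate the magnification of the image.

m = +3.21

f = R/2 = 122/2 = 61.00 cm.
1/d_i = 1/f − 1/d_o = 1/(61.00) − 1/(42.0) = -0.007416, so d_i = -134.8 cm.
m = −d_i/d_o = −(-134.8)/(42.0) = +3.21.
The image is virtual, upright and enlarged, behind the mirror.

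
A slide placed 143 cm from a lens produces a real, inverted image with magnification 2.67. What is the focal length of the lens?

m = −d_i/d_o ⇒ d_i = −m·d_o = −(-2.67)·(143) = 381.8 cm.
1/f = 1/d_o + 1/d_i = 1/(143) + 1/(381.8) = 0.009612, so f = 104 cm.
Since f is positive, the lens is converging.

f = 104 cm (converging)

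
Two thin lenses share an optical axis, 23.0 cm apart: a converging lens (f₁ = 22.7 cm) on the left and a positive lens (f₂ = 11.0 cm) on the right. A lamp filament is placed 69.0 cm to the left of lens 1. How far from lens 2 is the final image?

5.46 cm

Lens 1: 1/d_i1 = 1/f₁ − 1/d_o1 = 1/(22.7) − 1/(69.0) = 0.02956, so d_i1 = 33.83 cm.
The intermediate image is 33.83 cm to the right of lens 1, which lies 10.83 cm to the right of lens 2 — a virtual object — so d_o2 = −10.83 cm.
Lens 2: 1/d_i2 = 1/f₂ − 1/d_o2 = 1/(11.0) − 1/(-10.83) = 0.1832, so d_i2 = 5.46 cm.
The final image is real, 5.46 cm to the right of lens 2 (overall magnification ≈ -0.25).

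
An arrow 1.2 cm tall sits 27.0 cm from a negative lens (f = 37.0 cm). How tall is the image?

For a negative lens, f = -37.0 cm.
1/d_i = 1/f − 1/d_o = 1/(-37.00) − 1/(27.0) = -0.06406, so d_i = -15.61 cm.
m = −d_i/d_o = +0.5781.
|h_i| = |m|·h_o = 0.5781 × 1.2 = 0.694 cm. The image is virtual, upright and reduced, on the same side as the object.

0.694 cm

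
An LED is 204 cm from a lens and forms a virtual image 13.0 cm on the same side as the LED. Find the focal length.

Virtual image ⇒ d_i = −13.0 cm.
1/f = 1/d_o + 1/d_i = 1/(204) + 1/(-13.0) = -0.07202, so f = -13.9 cm.
Since f is negative, the lens is diverging.

f = -13.9 cm (diverging)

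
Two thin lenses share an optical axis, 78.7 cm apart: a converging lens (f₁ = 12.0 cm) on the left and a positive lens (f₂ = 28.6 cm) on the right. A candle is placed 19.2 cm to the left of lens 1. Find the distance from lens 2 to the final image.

73.8 cm

Lens 1: 1/d_i1 = 1/f₁ − 1/d_o1 = 1/(12.0) − 1/(19.2) = 0.03125, so d_i1 = 32.00 cm.
The intermediate image is 32.00 cm to the right of lens 1, which is 78.7 − (32.00) = 46.70 cm to the left of lens 2, so d_o2 = +46.70 cm.
Lens 2: 1/d_i2 = 1/f₂ − 1/d_o2 = 1/(28.6) − 1/(46.70) = 0.01355, so d_i2 = 73.8 cm.
The final image is real, 73.8 cm to the right of lens 2 (overall magnification ≈ 2.6).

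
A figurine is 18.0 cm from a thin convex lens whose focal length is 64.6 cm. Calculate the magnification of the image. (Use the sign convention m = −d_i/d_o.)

1/d_i = 1/f − 1/d_o = 1/(64.60) − 1/(18.0) = -0.04008, so d_i = -24.95 cm.
m = −d_i/d_o = −(-24.95)/(18.0) = +1.39.
The image is virtual, upright and enlarged, on the same side as the object.

m = +1.39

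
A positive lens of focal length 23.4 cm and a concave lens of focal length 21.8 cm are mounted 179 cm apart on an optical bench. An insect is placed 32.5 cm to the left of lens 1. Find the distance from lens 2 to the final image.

Lens 1: 1/d_i1 = 1/f₁ − 1/d_o1 = 1/(23.4) − 1/(32.5) = 0.01197, so d_i1 = 83.57 cm.
The intermediate image is 83.57 cm to the right of lens 1, which is 179 − (83.57) = 95.43 cm to the left of lens 2, so d_o2 = +95.43 cm.
Lens 2 is diverging, so f₂ = −21.8 cm.
Lens 2: 1/d_i2 = 1/f₂ − 1/d_o2 = 1/(-21.8) − 1/(95.43) = -0.05635, so d_i2 = -17.7 cm.
The final image is virtual, 17.7 cm to the left of lens 2 (overall magnification ≈ -0.48).

17.7 cm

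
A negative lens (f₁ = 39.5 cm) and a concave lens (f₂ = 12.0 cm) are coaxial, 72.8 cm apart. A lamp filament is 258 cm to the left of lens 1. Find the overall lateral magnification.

m = +0.0134

f₁ = −39.5 cm (diverging).
Lens 1: 1/d_i1 = 1/(-39.5) − 1/(258) = -0.02919, so d_i1 = -34.26 cm; m₁ = −d_i1/d_o1 = +0.1328.
d_o2 = 72.8 − (-34.26) = 107.1 cm.
f₂ = −12.0 cm (diverging).
Lens 2: 1/d_i2 = 1/(-12.0) − 1/(107.1) = -0.09267, so d_i2 = -10.79 cm; m₂ = −d_i2/d_o2 = +0.1008.
m = m₁·m₂ = (+0.1328)(+0.1008) = +0.0134.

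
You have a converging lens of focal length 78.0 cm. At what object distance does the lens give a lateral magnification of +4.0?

m = −d_i/d_o ⇒ d_i = −m·d_o.
1/f = 1/d_o + 1/d_i = 1/d_o − 1/(m·d_o) = (1 − 1/m)/d_o, so d_o = f(1 − 1/m) = (78.00)(1 − 1/(+4.0)) = 58.5 cm.

58.5 cm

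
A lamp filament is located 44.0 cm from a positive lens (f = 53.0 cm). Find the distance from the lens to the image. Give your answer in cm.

Lens equation: 1/d_i = 1/f − 1/d_o = 1/(53.00) − 1/(44.0) = 0.01887 − 0.02273 = -0.003859, so d_i = -259 cm.
The image is virtual, upright and enlarged, on the same side as the object.

259 cm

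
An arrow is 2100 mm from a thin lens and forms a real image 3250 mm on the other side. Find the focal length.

f = 1280 mm (converging)

Real image ⇒ d_i = +3250 mm.
1/f = 1/d_o + 1/d_i = 1/(2100) + 1/(3250) = 0.0007839, so f = 1280 mm.
Since f is positive, the thin lens is converging.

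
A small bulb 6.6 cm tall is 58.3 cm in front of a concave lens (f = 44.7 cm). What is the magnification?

m = +0.434

For a concave lens, f = -44.7 cm.
1/d_i = 1/f − 1/d_o = 1/(-44.70) − 1/(58.3) = -0.03952, so d_i = -25.30 cm.
m = −d_i/d_o = −(-25.30)/(58.3) = +0.434.
The image is virtual, upright and reduced, on the same side as the object.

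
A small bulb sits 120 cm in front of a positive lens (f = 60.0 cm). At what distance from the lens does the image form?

Lens equation: 1/q = 1/f − 1/p = 1/(60.00) − 1/(120) = 0.01667 − 0.008333 = 0.008333, so q = 120 cm.
The image is real, inverted and same size, on the far side of the lens.

120 cm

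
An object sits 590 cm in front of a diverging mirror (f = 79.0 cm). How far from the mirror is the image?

69.7 cm

For a diverging mirror, f = -79.0 cm.
Mirror equation: 1/s_i = 1/f − 1/s_o = 1/(-79.00) − 1/(590) = -0.01266 − 0.001695 = -0.01435, so s_i = -69.7 cm.
The image is virtual, upright and reduced, behind the mirror.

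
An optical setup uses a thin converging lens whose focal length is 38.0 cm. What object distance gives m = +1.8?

16.9 cm

m = −d_i/d_o ⇒ d_i = −m·d_o.
1/f = 1/d_o + 1/d_i = 1/d_o − 1/(m·d_o) = (1 − 1/m)/d_o, so d_o = f(1 − 1/m) = (38.00)(1 − 1/(+1.8)) = 16.9 cm.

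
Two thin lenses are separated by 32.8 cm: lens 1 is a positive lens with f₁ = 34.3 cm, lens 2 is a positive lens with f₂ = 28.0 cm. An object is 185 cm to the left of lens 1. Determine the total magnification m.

m = -0.171

Lens 1: 1/d_i1 = 1/(34.3) − 1/(185) = 0.02375, so d_i1 = 42.11 cm; m₁ = −d_i1/d_o1 = -0.2276.
d_o2 = 32.8 − (42.11) = -9.310 cm (virtual object).
Lens 2: 1/d_i2 = 1/(28.0) − 1/(-9.310) = 0.1431, so d_i2 = 6.987 cm; m₂ = −d_i2/d_o2 = +0.7505.
m = m₁·m₂ = (-0.2276)(+0.7505) = -0.171.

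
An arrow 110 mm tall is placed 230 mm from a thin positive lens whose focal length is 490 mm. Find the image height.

1/d_i = 1/f − 1/d_o = 1/(490.0) − 1/(230) = -0.002307, so d_i = -433.5 mm.
m = −d_i/d_o = +1.885.
|h_i| = |m|·h_o = 1.885 × 110 = 207 mm. The image is virtual, upright and enlarged, on the same side as the object.

207 mm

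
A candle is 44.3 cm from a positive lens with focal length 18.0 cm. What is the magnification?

1/d_i = 1/f − 1/d_o = 1/(18.00) − 1/(44.3) = 0.03298, so d_i = 30.32 cm.
m = −d_i/d_o = −(30.32)/(44.3) = -0.684.
The image is real, inverted and reduced, on the far side of the lens.

m = -0.684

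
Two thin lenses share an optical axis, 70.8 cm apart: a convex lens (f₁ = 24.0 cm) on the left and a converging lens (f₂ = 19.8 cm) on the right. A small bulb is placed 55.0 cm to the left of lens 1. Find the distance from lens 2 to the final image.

Lens 1: 1/d_i1 = 1/f₁ − 1/d_o1 = 1/(24.0) − 1/(55.0) = 0.02348, so d_i1 = 42.58 cm.
The intermediate image is 42.58 cm to the right of lens 1, which is 70.8 − (42.58) = 28.22 cm to the left of lens 2, so d_o2 = +28.22 cm.
Lens 2: 1/d_i2 = 1/f₂ − 1/d_o2 = 1/(19.8) − 1/(28.22) = 0.01507, so d_i2 = 66.4 cm.
The final image is real, 66.4 cm to the right of lens 2 (overall magnification ≈ 1.8).

66.4 cm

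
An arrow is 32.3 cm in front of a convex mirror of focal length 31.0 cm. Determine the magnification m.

For a convex mirror, f = -31.0 cm.
1/d_i = 1/f − 1/d_o = 1/(-31.00) − 1/(32.3) = -0.06322, so d_i = -15.82 cm.
m = −d_i/d_o = −(-15.82)/(32.3) = +0.490.
The image is virtual, upright and reduced, behind the mirror.

m = +0.490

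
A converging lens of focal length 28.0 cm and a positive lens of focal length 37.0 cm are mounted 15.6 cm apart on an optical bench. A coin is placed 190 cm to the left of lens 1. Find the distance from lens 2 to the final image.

11.8 cm

Lens 1: 1/d_i1 = 1/f₁ − 1/d_o1 = 1/(28.0) − 1/(190) = 0.03045, so d_i1 = 32.84 cm.
The intermediate image is 32.84 cm to the right of lens 1, which lies 17.24 cm to the right of lens 2 — a virtual object — so d_o2 = −17.24 cm.
Lens 2: 1/d_i2 = 1/f₂ − 1/d_o2 = 1/(37.0) − 1/(-17.24) = 0.08503, so d_i2 = 11.8 cm.
The final image is real, 11.8 cm to the right of lens 2 (overall magnification ≈ -0.12).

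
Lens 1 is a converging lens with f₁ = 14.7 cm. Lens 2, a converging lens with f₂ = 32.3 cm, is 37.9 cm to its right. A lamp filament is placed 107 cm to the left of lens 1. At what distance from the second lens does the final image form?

Lens 1: 1/d_i1 = 1/f₁ − 1/d_o1 = 1/(14.7) − 1/(107) = 0.05868, so d_i1 = 17.04 cm.
The intermediate image is 17.04 cm to the right of lens 1, which is 37.9 − (17.04) = 20.86 cm to the left of lens 2, so d_o2 = +20.86 cm.
Lens 2: 1/d_i2 = 1/f₂ − 1/d_o2 = 1/(32.3) − 1/(20.86) = -0.01698, so d_i2 = -58.9 cm.
The final image is virtual, 58.9 cm to the left of lens 2 (overall magnification ≈ -0.45).

58.9 cm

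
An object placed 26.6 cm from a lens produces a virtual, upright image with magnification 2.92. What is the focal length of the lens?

f = 40.5 cm (converging)

m = −d_i/d_o ⇒ d_i = −m·d_o = −(+2.92)·(26.6) = -77.67 cm.
1/f = 1/d_o + 1/d_i = 1/(26.6) + 1/(-77.67) = 0.02472, so f = 40.5 cm.
Since f is positive, the lens is converging.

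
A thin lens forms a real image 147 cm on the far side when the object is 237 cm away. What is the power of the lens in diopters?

d_i = +147 cm.
1/f = 1/d_o + 1/d_i = 1/(237) + 1/(147) = 0.01102 cm⁻¹.
f = 90.73 cm = 0.9073 m, so P = 1/f = +1.10 D.

P = +1.10 D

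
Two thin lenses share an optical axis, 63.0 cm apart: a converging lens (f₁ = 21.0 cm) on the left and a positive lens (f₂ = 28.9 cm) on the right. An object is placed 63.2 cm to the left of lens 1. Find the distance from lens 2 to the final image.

344 cm

Lens 1: 1/d_i1 = 1/f₁ − 1/d_o1 = 1/(21.0) − 1/(63.2) = 0.03180, so d_i1 = 31.45 cm.
The intermediate image is 31.45 cm to the right of lens 1, which is 63.0 − (31.45) = 31.55 cm to the left of lens 2, so d_o2 = +31.55 cm.
Lens 2: 1/d_i2 = 1/f₂ − 1/d_o2 = 1/(28.9) − 1/(31.55) = 0.002906, so d_i2 = 344 cm.
The final image is real, 344 cm to the right of lens 2 (overall magnification ≈ 5.4).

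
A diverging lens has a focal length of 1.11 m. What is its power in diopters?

For a diverging lens, f = −1.11 m.
P = 1/f = 1/(-1.11 m) = -0.901 D.

P = -0.901 D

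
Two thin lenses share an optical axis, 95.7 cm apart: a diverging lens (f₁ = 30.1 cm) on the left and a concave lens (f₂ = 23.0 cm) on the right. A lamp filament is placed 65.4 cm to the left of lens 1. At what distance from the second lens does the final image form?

Lens 1 is diverging, so f₁ = −30.1 cm.
Lens 1: 1/d_i1 = 1/f₁ − 1/d_o1 = 1/(-30.1) − 1/(65.4) = -0.04851, so d_i1 = -20.61 cm.
The intermediate image is 20.61 cm to the left of lens 1 (virtual), which is 95.7 − (-20.61) = 116.3 cm to the left of lens 2, so d_o2 = +116.3 cm.
Lens 2 is diverging, so f₂ = −23.0 cm.
Lens 2: 1/d_i2 = 1/f₂ − 1/d_o2 = 1/(-23.0) − 1/(116.3) = -0.05208, so d_i2 = -19.2 cm.
The final image is virtual, 19.2 cm to the left of lens 2 (overall magnification ≈ 0.052).

19.2 cm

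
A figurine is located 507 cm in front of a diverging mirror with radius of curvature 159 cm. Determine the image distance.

f = R/2 = 159/2 = 79.50 cm; for a diverging mirror, f = -79.50 cm.
Mirror equation: 1/s_i = 1/f − 1/s_o = 1/(-79.50) − 1/(507) = -0.01258 − 0.001972 = -0.01455, so s_i = -68.7 cm.
The image is virtual, upright and reduced, behind the mirror.

68.7 cm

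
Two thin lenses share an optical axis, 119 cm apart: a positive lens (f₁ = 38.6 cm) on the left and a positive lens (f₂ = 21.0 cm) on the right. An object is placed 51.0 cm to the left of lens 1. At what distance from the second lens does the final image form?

Lens 1: 1/d_i1 = 1/f₁ − 1/d_o1 = 1/(38.6) − 1/(51.0) = 0.006299, so d_i1 = 158.8 cm.
The intermediate image is 158.8 cm to the right of lens 1, which lies 39.80 cm to the right of lens 2 — a virtual object — so d_o2 = −39.80 cm.
Lens 2: 1/d_i2 = 1/f₂ − 1/d_o2 = 1/(21.0) − 1/(-39.80) = 0.07274, so d_i2 = 13.7 cm.
The final image is real, 13.7 cm to the right of lens 2 (overall magnification ≈ -1.1).

13.7 cm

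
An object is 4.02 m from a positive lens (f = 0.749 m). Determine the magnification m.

1/d_i = 1/f − 1/d_o = 1/(0.7490) − 1/(4.02) = 1.086, so d_i = 0.9205 m.
m = −d_i/d_o = −(0.9205)/(4.02) = -0.229.
The image is real, inverted and reduced, on the far side of the lens.

m = -0.229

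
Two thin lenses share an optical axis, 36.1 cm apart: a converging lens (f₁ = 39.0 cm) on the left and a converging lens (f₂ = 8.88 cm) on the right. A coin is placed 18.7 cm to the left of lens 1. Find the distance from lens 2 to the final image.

Lens 1: 1/d_i1 = 1/f₁ − 1/d_o1 = 1/(39.0) − 1/(18.7) = -0.02783, so d_i1 = -35.93 cm.
The intermediate image is 35.93 cm to the left of lens 1 (virtual), which is 36.1 − (-35.93) = 72.03 cm to the left of lens 2, so d_o2 = +72.03 cm.
Lens 2: 1/d_i2 = 1/f₂ − 1/d_o2 = 1/(8.88) − 1/(72.03) = 0.09873, so d_i2 = 10.1 cm.
The final image is real, 10.1 cm to the right of lens 2 (overall magnification ≈ -0.27).

10.1 cm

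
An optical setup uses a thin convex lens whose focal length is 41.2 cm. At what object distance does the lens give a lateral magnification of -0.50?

124 cm

m = −d_i/d_o ⇒ d_i = −m·d_o.
1/f = 1/d_o + 1/d_i = 1/d_o − 1/(m·d_o) = (1 − 1/m)/d_o, so d_o = f(1 − 1/m) = (41.20)(1 − 1/(-0.50)) = 124 cm.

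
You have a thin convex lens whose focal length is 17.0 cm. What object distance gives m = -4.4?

m = −d_i/d_o ⇒ d_i = −m·d_o.
1/f = 1/d_o + 1/d_i = 1/d_o − 1/(m·d_o) = (1 − 1/m)/d_o, so d_o = f(1 − 1/m) = (17.00)(1 − 1/(-4.4)) = 20.9 cm.

20.9 cm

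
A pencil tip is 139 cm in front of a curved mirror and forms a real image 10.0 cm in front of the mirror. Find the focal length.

f = 9.33 cm (concave)

Real image ⇒ d_i = +10.0 cm.
1/f = 1/d_o + 1/d_i = 1/(139) + 1/(10.0) = 0.1072, so f = 9.33 cm.
Since f is positive, the curved mirror is concave.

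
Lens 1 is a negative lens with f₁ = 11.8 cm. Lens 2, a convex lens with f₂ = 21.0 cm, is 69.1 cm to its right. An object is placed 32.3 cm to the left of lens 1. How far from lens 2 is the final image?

28.8 cm

Lens 1 is diverging, so f₁ = −11.8 cm.
Lens 1: 1/d_i1 = 1/f₁ − 1/d_o1 = 1/(-11.8) − 1/(32.3) = -0.1157, so d_i1 = -8.643 cm.
The intermediate image is 8.643 cm to the left of lens 1 (virtual), which is 69.1 − (-8.643) = 77.74 cm to the left of lens 2, so d_o2 = +77.74 cm.
Lens 2: 1/d_i2 = 1/f₂ − 1/d_o2 = 1/(21.0) − 1/(77.74) = 0.03476, so d_i2 = 28.8 cm.
The final image is real, 28.8 cm to the right of lens 2 (overall magnification ≈ -0.099).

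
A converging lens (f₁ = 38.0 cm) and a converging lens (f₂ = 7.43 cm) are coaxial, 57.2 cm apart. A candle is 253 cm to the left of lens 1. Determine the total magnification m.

m = +0.260

Lens 1: 1/d_i1 = 1/(38.0) − 1/(253) = 0.02236, so d_i1 = 44.72 cm; m₁ = −d_i1/d_o1 = -0.1768.
d_o2 = 57.2 − (44.72) = 12.48 cm.
Lens 2: 1/d_i2 = 1/(7.43) − 1/(12.48) = 0.05446, so d_i2 = 18.36 cm; m₂ = −d_i2/d_o2 = -1.471.
m = m₁·m₂ = (-0.1768)(-1.471) = +0.260.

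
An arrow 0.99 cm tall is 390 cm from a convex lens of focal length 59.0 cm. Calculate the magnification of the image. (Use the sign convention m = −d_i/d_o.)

1/d_i = 1/f − 1/d_o = 1/(59.00) − 1/(390) = 0.01439, so d_i = 69.52 cm.
m = −d_i/d_o = −(69.52)/(390) = -0.178.
The image is real, inverted and reduced, on the far side of the lens.

m = -0.178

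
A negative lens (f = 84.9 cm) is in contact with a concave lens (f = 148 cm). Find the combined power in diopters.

P₁ = 1/f₁ = 1/(-0.849 m) = -1.178 D; P₂ = 1/f₂ = 1/(-1.48 m) = -0.6757 D.
For thin lenses in contact, P = P₁ + P₂ = (-1.178) + (-0.6757) = -1.85 D.

P = -1.85 D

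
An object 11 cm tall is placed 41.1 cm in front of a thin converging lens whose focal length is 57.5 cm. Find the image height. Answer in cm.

1/d_i = 1/f − 1/d_o = 1/(57.50) − 1/(41.1) = -0.006940, so d_i = -144.1 cm.
m = −d_i/d_o = +3.506.
|h_i| = |m|·h_o = 3.506 × 11 = 38.6 cm. The image is virtual, upright and enlarged, on the same side as the object.

38.6 cm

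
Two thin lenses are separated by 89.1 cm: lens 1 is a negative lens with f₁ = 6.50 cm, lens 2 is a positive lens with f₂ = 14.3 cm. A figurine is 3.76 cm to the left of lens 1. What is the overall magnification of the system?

m = -0.117

f₁ = −6.50 cm (diverging).
Lens 1: 1/d_i1 = 1/(-6.50) − 1/(3.76) = -0.4198, so d_i1 = -2.382 cm; m₁ = −d_i1/d_o1 = +0.6335.
d_o2 = 89.1 − (-2.382) = 91.48 cm.
Lens 2: 1/d_i2 = 1/(14.3) − 1/(91.48) = 0.05900, so d_i2 = 16.95 cm; m₂ = −d_i2/d_o2 = -0.1853.
m = m₁·m₂ = (+0.6335)(-0.1853) = -0.117.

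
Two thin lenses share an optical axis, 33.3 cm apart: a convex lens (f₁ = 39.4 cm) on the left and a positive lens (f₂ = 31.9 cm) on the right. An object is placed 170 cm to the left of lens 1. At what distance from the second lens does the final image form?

Lens 1: 1/d_i1 = 1/f₁ − 1/d_o1 = 1/(39.4) − 1/(170) = 0.01950, so d_i1 = 51.29 cm.
The intermediate image is 51.29 cm to the right of lens 1, which lies 17.99 cm to the right of lens 2 — a virtual object — so d_o2 = −17.99 cm.
Lens 2: 1/d_i2 = 1/f₂ − 1/d_o2 = 1/(31.9) − 1/(-17.99) = 0.08693, so d_i2 = 11.5 cm.
The final image is real, 11.5 cm to the right of lens 2 (overall magnification ≈ -0.19).

11.5 cm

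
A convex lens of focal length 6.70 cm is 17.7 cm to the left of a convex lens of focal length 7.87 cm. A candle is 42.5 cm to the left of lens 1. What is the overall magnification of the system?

Lens 1: 1/d_i1 = 1/(6.70) − 1/(42.5) = 0.1257, so d_i1 = 7.954 cm; m₁ = −d_i1/d_o1 = -0.1872.
d_o2 = 17.7 − (7.954) = 9.746 cm.
Lens 2: 1/d_i2 = 1/(7.87) − 1/(9.746) = 0.02446, so d_i2 = 40.89 cm; m₂ = −d_i2/d_o2 = -4.195.
m = m₁·m₂ = (-0.1872)(-4.195) = +0.785.

m = +0.785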